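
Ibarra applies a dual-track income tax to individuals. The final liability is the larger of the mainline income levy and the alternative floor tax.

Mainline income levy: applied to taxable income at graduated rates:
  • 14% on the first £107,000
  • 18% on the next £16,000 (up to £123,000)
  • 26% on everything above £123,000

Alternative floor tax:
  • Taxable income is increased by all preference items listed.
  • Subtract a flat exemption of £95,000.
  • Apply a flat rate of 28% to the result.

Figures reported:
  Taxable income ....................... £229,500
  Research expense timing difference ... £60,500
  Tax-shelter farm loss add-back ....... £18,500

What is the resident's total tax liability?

Alternative floor tax:
  Adjusted income: £229,500 + £60,500 + £18,500 = £308,500
  Less exemption £95,000 → base £213,500
  £213,500 × 28% = £59,780

Mainline income levy:
  £107,000 × 14% = £14,980
  £16,000 × 18% = £2,880
  £106,500 × 26% = £27,690
  → £45,550

£59,780 > £45,550, so the alternative floor tax is the binding amount.

£59,780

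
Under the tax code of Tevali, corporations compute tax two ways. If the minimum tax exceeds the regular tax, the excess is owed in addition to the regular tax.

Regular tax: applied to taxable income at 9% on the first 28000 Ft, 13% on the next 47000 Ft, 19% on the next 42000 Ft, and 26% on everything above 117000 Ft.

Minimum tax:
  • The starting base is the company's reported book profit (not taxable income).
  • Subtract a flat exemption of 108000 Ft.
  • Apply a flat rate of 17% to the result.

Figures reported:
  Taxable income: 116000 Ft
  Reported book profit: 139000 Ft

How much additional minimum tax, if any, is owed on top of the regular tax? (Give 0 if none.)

0 Ft

Minimum tax:
  Base (reported book profit): 139000 Ft
  Less exemption 108000 Ft → base 31000 Ft
  31000 Ft × 17% = 5270 Ft

Regular tax:
  28000 Ft × 9% = 2520 Ft
  47000 Ft × 13% = 6110 Ft
  41000 Ft × 19% = 7790 Ft
  → 16420 Ft

5270 Ft ≤ 16420 Ft, so no add-on is due.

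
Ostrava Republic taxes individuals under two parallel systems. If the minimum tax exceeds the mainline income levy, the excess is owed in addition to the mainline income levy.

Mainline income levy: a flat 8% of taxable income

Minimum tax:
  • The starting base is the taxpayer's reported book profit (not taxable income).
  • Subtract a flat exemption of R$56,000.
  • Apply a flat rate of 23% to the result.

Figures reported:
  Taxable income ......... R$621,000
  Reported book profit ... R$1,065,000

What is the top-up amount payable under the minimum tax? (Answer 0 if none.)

R$182,390

Mainline income levy:
  R$621,000 × 8% = R$49,680

Minimum tax:
  Base (reported book profit): R$1,065,000
  Less exemption R$56,000 → base R$1,009,000
  R$1,009,000 × 23% = R$232,070

Excess of minimum tax over mainline income levy: R$232,070 − R$49,680 = R$182,390.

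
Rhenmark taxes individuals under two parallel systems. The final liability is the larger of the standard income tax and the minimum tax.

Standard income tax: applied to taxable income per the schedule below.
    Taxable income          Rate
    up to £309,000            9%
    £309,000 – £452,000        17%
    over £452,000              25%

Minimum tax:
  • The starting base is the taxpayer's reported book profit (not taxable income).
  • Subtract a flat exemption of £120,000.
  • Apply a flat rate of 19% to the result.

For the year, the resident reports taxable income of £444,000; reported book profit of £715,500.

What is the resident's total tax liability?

£113,145

Minimum tax:
  Base (reported book profit): £715,500
  Less exemption £120,000 → base £595,500
  £595,500 × 19% = £113,145

Standard income tax:
  £309,000 × 9% = £27,810
  £135,000 × 17% = £22,950
  → £50,760

£113,145 > £50,760, so the minimum tax is the binding amount.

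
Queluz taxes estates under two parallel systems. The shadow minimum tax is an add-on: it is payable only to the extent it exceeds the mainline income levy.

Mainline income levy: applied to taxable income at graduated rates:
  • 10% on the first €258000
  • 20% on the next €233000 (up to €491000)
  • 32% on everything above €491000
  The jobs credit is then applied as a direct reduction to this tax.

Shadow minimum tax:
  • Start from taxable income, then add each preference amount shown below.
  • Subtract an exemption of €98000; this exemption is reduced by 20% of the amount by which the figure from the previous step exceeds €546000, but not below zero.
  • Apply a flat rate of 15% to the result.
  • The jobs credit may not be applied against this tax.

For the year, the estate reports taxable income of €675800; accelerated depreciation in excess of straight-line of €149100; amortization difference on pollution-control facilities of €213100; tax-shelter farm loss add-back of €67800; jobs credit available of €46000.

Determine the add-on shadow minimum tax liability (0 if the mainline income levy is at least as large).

€80334

Shadow minimum tax:
  Adjusted income: €675800 + €149100 + €213100 + €67800 = €1105800
  Exemption: 20% × (€1105800 − €546000) = €111960 ≥ €98000, so the exemption is fully phased out
  Base: €1105800 − €0 = €1105800
  €1105800 × 15% = €165870

Mainline income levy:
  €258000 × 10% = €25800
  €233000 × 20% = €46600
  €184800 × 32% = €59136
  → €131536
  Less jobs credit €46000 → €85536

Excess of shadow minimum tax over mainline income levy: €165870 − €85536 = €80334.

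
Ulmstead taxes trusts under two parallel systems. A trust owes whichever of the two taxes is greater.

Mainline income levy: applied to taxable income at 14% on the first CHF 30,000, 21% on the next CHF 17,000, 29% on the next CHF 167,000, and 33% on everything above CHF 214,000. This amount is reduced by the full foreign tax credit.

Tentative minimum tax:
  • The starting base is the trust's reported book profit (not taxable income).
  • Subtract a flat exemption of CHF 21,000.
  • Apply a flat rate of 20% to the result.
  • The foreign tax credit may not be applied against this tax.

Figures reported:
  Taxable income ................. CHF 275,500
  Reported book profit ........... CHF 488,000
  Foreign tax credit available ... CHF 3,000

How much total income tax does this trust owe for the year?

CHF 93,400

Mainline income levy:
  CHF 30,000 × 14% = CHF 4,200
  CHF 17,000 × 21% = CHF 3,570
  CHF 167,000 × 29% = CHF 48,430
  CHF 61,500 × 33% = CHF 20,295
  → CHF 76,495
  Less foreign tax credit CHF 3,000 → CHF 73,495

Tentative minimum tax:
  Base (reported book profit): CHF 488,000
  Less exemption CHF 21,000 → base CHF 467,000
  CHF 467,000 × 20% = CHF 93,400

CHF 93,400 > CHF 73,495, so the tentative minimum tax is the binding amount.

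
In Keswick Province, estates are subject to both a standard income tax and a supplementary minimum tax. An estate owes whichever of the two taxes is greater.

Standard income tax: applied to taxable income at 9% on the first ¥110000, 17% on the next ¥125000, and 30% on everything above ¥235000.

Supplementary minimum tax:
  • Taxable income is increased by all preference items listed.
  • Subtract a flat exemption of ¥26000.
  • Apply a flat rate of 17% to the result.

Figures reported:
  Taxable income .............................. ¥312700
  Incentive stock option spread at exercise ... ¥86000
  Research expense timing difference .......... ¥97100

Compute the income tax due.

¥79866

Supplementary minimum tax:
  Adjusted income: ¥312700 + ¥86000 + ¥97100 = ¥495800
  Less exemption ¥26000 → base ¥469800
  ¥469800 × 17% = ¥79866

Standard income tax:
  ¥110000 × 9% = ¥9900
  ¥125000 × 17% = ¥21250
  ¥77700 × 30% = ¥23310
  → ¥54460

¥79866 > ¥54460, so the supplementary minimum tax is the binding amount.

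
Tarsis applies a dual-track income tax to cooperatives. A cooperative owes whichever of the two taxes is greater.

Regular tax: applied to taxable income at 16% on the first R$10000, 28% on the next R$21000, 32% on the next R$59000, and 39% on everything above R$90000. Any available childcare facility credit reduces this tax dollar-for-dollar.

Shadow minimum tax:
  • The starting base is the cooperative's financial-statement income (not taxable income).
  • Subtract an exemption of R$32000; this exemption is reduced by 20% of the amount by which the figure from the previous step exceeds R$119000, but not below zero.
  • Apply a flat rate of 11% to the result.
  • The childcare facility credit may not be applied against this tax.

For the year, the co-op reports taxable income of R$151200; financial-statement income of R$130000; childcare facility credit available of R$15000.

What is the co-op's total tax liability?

Regular tax:
  R$10000 × 16% = R$1600
  R$21000 × 28% = R$5880
  R$59000 × 32% = R$18880
  R$61200 × 39% = R$23868
  → R$50228
  Less childcare facility credit R$15000 → R$35228

Shadow minimum tax:
  Base (financial-statement income): R$130000
  Exemption: R$32000 − 20% × (R$130000 − R$119000) = R$32000 − R$2200 = R$29800
  Base: R$130000 − R$29800 = R$100200
  R$100200 × 11% = R$11022

R$35228 > R$11022, so the regular tax governs.

R$35228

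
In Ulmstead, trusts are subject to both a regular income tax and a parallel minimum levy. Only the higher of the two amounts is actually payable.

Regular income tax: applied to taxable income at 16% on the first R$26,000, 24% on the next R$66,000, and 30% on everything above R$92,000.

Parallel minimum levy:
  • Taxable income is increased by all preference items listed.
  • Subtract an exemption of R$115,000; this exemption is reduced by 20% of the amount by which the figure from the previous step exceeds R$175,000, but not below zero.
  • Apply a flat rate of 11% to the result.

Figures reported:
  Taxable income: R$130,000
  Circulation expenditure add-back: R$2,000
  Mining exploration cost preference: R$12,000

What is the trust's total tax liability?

Parallel minimum levy:
  Adjusted income: R$130,000 + R$2,000 + R$12,000 = R$144,000
  Exemption: R$144,000 ≤ R$175,000, so full R$115,000 applies
  Base: R$144,000 − R$115,000 = R$29,000
  R$29,000 × 11% = R$3,190

Regular income tax:
  R$26,000 × 16% = R$4,160
  R$66,000 × 24% = R$15,840
  R$38,000 × 30% = R$11,400
  → R$31,400

R$31,400 > R$3,190, so the regular income tax governs.

R$31,400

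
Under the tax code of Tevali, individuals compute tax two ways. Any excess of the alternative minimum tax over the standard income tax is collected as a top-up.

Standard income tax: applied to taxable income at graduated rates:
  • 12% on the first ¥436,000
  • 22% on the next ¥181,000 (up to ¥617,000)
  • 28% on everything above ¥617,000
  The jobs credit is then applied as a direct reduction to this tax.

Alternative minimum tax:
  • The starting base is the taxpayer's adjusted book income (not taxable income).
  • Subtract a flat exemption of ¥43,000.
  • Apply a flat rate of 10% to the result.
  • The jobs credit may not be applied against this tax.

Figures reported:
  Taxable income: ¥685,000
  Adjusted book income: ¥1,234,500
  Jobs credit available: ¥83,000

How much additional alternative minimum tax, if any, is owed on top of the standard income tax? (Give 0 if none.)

Standard income tax:
  ¥436,000 × 12% = ¥52,320
  ¥181,000 × 22% = ¥39,820
  ¥68,000 × 28% = ¥19,040
  → ¥111,180
  Less jobs credit ¥83,000 → ¥28,180

Alternative minimum tax:
  Base (adjusted book income): ¥1,234,500
  Less exemption ¥43,000 → base ¥1,191,500
  ¥1,191,500 × 10% = ¥119,150

Excess of alternative minimum tax over standard income tax: ¥119,150 − ¥28,180 = ¥90,970.

¥90,970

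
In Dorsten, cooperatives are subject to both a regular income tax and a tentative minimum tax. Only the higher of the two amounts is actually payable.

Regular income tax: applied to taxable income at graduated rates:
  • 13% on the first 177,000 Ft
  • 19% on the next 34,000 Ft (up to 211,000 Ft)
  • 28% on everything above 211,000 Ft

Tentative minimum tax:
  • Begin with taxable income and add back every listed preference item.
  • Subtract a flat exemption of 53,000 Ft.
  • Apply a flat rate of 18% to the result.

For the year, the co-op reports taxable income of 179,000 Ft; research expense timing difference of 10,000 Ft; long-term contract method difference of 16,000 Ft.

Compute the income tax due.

Tentative minimum tax:
  Adjusted income: 179,000 Ft + 10,000 Ft + 16,000 Ft = 205,000 Ft
  Less exemption 53,000 Ft → base 152,000 Ft
  152,000 Ft × 18% = 27,360 Ft

Regular income tax:
  177,000 Ft × 13% = 23,010 Ft
  2,000 Ft × 19% = 380 Ft
  → 23,390 Ft

27,360 Ft > 23,390 Ft, so the tentative minimum tax is the binding amount.

27,360 Ft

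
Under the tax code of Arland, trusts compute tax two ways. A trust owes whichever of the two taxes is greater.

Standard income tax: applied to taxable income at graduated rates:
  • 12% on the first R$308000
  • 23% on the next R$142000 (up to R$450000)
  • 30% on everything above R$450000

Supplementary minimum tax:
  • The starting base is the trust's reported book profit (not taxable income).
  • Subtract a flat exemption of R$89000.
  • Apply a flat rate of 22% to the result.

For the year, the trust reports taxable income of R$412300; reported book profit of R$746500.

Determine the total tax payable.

R$144650

Standard income tax:
  R$308000 × 12% = R$36960
  R$104300 × 23% = R$23989
  → R$60949

Supplementary minimum tax:
  Base (reported book profit): R$746500
  Less exemption R$89000 → base R$657500
  R$657500 × 22% = R$144650

R$144650 > R$60949, so the supplementary minimum tax is the binding amount.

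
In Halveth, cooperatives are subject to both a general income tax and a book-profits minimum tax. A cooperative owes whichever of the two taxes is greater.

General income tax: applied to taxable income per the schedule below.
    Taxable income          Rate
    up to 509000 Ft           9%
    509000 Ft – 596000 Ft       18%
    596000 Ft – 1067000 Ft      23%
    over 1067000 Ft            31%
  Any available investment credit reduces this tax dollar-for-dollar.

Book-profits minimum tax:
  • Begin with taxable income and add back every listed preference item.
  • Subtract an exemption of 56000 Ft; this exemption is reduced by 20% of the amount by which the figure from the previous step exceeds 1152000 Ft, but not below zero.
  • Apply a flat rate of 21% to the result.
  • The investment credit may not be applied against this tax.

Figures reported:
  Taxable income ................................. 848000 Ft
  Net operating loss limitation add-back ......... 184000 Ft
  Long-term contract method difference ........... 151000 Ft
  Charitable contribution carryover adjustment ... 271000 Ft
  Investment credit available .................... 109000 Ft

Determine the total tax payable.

General income tax:
  509000 Ft × 9% = 45810 Ft
  87000 Ft × 18% = 15660 Ft
  252000 Ft × 23% = 57960 Ft
  → 119430 Ft
  Less investment credit 109000 Ft → 10430 Ft

Book-profits minimum tax:
  Adjusted income: 848000 Ft + 184000 Ft + 151000 Ft + 271000 Ft = 1454000 Ft
  Exemption: 20% × (1454000 Ft − 1152000 Ft) = 60400 Ft ≥ 56000 Ft, so the exemption is fully phased out
  Base: 1454000 Ft − 0 Ft = 1454000 Ft
  1454000 Ft × 21% = 305340 Ft

305340 Ft > 10430 Ft, so the book-profits minimum tax is the binding amount.

305340 Ft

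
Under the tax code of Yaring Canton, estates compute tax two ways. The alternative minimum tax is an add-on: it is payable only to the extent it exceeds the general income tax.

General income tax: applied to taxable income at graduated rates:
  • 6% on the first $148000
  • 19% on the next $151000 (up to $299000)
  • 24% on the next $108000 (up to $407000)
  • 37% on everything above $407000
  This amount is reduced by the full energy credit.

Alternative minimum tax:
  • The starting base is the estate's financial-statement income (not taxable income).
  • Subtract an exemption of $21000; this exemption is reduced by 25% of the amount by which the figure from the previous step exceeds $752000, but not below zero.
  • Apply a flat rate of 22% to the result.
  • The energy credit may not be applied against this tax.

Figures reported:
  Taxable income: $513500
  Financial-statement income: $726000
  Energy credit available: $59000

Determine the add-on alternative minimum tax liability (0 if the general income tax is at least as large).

Alternative minimum tax:
  Base (financial-statement income): $726000
  Exemption: $726000 ≤ $752000, so full $21000 applies
  Base: $726000 − $21000 = $705000
  $705000 × 22% = $155100

General income tax:
  $148000 × 6% = $8880
  $151000 × 19% = $28690
  $108000 × 24% = $25920
  $106500 × 37% = $39405
  → $102895
  Less energy credit $59000 → $43895

Excess of alternative minimum tax over general income tax: $155100 − $43895 = $111205.

$111205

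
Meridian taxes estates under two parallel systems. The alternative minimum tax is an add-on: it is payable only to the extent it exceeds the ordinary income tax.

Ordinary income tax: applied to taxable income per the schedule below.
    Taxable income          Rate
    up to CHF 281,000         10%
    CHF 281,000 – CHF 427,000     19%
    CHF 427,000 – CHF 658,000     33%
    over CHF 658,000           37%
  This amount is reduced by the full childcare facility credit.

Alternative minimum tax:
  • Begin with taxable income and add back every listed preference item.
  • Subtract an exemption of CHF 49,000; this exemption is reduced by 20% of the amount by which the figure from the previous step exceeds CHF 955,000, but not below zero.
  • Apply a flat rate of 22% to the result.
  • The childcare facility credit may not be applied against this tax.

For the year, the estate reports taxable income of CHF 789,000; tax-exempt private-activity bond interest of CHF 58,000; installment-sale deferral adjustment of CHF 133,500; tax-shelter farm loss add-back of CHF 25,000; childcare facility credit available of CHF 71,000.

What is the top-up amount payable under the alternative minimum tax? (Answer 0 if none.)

Ordinary income tax:
  CHF 281,000 × 10% = CHF 28,100
  CHF 146,000 × 19% = CHF 27,740
  CHF 231,000 × 33% = CHF 76,230
  CHF 131,000 × 37% = CHF 48,470
  → CHF 180,540
  Less childcare facility credit CHF 71,000 → CHF 109,540

Alternative minimum tax:
  Adjusted income: CHF 789,000 + CHF 58,000 + CHF 133,500 + CHF 25,000 = CHF 1,005,500
  Exemption: CHF 49,000 − 20% × (CHF 1,005,500 − CHF 955,000) = CHF 49,000 − CHF 10,100 = CHF 38,900
  Base: CHF 1,005,500 − CHF 38,900 = CHF 966,600
  CHF 966,600 × 22% = CHF 212,652

Excess of alternative minimum tax over ordinary income tax: CHF 212,652 − CHF 109,540 = CHF 103,112.

CHF 103,112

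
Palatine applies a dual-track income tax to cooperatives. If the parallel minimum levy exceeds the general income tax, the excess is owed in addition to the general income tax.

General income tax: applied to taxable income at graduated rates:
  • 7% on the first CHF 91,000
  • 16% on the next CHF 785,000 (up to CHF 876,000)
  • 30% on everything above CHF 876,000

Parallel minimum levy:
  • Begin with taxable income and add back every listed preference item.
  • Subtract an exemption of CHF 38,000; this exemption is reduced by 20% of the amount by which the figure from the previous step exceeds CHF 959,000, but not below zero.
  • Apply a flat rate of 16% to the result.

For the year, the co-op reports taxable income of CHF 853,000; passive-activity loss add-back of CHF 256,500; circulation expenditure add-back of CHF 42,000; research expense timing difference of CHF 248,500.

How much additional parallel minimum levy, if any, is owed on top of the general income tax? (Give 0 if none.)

CHF 95,710

General income tax:
  CHF 91,000 × 7% = CHF 6,370
  CHF 762,000 × 16% = CHF 121,920
  → CHF 128,290

Parallel minimum levy:
  Adjusted income: CHF 853,000 + CHF 256,500 + CHF 42,000 + CHF 248,500 = CHF 1,400,000
  Exemption: 20% × (CHF 1,400,000 − CHF 959,000) = CHF 88,200 ≥ CHF 38,000, so the exemption is fully phased out
  Base: CHF 1,400,000 − CHF 0 = CHF 1,400,000
  CHF 1,400,000 × 16% = CHF 224,000

Excess of parallel minimum levy over general income tax: CHF 224,000 − CHF 128,290 = CHF 95,710.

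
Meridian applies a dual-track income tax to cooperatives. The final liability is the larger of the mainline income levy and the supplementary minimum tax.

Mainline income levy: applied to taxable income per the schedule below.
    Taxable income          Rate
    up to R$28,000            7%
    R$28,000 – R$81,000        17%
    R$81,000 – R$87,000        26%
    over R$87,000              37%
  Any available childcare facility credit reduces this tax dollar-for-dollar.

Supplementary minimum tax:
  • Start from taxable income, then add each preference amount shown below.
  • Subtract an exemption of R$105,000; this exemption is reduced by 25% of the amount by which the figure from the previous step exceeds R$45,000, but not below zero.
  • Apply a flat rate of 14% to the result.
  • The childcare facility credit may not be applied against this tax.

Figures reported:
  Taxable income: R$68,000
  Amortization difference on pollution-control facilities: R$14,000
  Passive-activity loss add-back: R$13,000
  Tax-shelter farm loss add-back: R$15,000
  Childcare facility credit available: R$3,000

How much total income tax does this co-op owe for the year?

Supplementary minimum tax:
  Adjusted income: R$68,000 + R$14,000 + R$13,000 + R$15,000 = R$110,000
  Exemption: R$105,000 − 25% × (R$110,000 − R$45,000) = R$105,000 − R$16,250 = R$88,750
  Base: R$110,000 − R$88,750 = R$21,250
  R$21,250 × 14% = R$2,975

Mainline income levy:
  R$28,000 × 7% = R$1,960
  R$40,000 × 17% = R$6,800
  → R$8,760
  Less childcare facility credit R$3,000 → R$5,760

R$5,760 > R$2,975, so the mainline income levy governs.

R$5,760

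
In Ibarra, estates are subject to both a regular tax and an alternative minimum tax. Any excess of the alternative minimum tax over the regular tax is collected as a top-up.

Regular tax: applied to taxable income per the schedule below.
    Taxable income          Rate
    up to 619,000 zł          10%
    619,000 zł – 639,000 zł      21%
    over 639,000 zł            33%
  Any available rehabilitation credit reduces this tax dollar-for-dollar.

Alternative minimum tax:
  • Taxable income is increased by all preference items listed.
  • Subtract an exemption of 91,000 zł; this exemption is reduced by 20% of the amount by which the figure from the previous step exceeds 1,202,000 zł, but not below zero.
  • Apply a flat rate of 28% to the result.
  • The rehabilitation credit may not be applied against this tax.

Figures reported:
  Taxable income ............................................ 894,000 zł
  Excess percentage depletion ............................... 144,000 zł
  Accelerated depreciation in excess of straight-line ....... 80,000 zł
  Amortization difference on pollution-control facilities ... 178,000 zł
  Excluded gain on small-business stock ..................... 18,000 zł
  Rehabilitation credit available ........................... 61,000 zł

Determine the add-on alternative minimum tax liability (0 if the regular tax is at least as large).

259,462 zł

Alternative minimum tax:
  Adjusted income: 894,000 zł + 144,000 zł + 80,000 zł + 178,000 zł + 18,000 zł = 1,314,000 zł
  Exemption: 91,000 zł − 20% × (1,314,000 zł − 1,202,000 zł) = 91,000 zł − 22,400 zł = 68,600 zł
  Base: 1,314,000 zł − 68,600 zł = 1,245,400 zł
  1,245,400 zł × 28% = 348,712 zł

Regular tax:
  619,000 zł × 10% = 61,900 zł
  20,000 zł × 21% = 4,200 zł
  255,000 zł × 33% = 84,150 zł
  → 150,250 zł
  Less rehabilitation credit 61,000 zł → 89,250 zł

Excess of alternative minimum tax over regular tax: 348,712 zł − 89,250 zł = 259,462 zł.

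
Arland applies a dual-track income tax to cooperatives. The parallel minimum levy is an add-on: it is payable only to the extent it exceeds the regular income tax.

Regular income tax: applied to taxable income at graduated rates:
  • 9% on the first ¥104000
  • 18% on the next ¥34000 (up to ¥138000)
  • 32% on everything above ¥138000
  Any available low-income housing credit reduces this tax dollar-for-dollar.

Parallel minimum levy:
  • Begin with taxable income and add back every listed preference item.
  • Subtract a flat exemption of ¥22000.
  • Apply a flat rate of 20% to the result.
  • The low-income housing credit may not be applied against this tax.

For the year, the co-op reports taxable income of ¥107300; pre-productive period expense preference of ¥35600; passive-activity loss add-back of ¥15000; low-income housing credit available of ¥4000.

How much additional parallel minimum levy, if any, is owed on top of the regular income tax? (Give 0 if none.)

¥21226

Regular income tax:
  ¥104000 × 9% = ¥9360
  ¥3300 × 18% = ¥594
  → ¥9954
  Less low-income housing credit ¥4000 → ¥5954

Parallel minimum levy:
  Adjusted income: ¥107300 + ¥35600 + ¥15000 = ¥157900
  Less exemption ¥22000 → base ¥135900
  ¥135900 × 20% = ¥27180

Excess of parallel minimum levy over regular income tax: ¥27180 − ¥5954 = ¥21226.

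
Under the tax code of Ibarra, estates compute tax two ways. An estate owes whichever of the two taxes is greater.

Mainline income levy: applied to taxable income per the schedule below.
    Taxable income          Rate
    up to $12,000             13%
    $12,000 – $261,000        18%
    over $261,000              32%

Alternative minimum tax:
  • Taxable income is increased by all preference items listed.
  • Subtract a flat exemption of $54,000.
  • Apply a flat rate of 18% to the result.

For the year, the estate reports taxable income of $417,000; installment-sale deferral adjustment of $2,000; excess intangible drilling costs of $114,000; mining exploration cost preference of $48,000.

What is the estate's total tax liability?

$96,300

Alternative minimum tax:
  Adjusted income: $417,000 + $2,000 + $114,000 + $48,000 = $581,000
  Less exemption $54,000 → base $527,000
  $527,000 × 18% = $94,860

Mainline income levy:
  $12,000 × 13% = $1,560
  $249,000 × 18% = $44,820
  $156,000 × 32% = $49,920
  → $96,300

$96,300 > $94,860, so the mainline income levy governs.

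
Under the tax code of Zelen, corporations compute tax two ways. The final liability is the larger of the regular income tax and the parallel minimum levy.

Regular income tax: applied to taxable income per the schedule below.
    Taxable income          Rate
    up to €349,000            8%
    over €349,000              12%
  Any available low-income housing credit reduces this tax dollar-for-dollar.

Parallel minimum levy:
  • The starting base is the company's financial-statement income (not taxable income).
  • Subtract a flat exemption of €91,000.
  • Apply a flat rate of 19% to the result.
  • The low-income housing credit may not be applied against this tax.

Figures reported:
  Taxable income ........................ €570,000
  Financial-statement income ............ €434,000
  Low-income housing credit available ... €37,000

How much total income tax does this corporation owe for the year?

Regular income tax:
  €349,000 × 8% = €27,920
  €221,000 × 12% = €26,520
  → €54,440
  Less low-income housing credit €37,000 → €17,440

Parallel minimum levy:
  Base (financial-statement income): €434,000
  Less exemption €91,000 → base €343,000
  €343,000 × 19% = €65,170

€65,170 > €17,440, so the parallel minimum levy is the binding amount.

€65,170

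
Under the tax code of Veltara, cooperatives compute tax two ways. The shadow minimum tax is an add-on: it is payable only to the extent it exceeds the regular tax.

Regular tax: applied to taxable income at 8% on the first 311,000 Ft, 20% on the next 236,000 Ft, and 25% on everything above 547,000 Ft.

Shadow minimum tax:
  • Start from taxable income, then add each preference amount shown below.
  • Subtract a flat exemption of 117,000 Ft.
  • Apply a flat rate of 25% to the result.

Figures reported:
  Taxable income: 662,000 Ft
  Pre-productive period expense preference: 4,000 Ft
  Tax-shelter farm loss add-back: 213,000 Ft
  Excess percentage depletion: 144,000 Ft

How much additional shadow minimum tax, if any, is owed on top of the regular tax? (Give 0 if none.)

Shadow minimum tax:
  Adjusted income: 662,000 Ft + 4,000 Ft + 213,000 Ft + 144,000 Ft = 1,023,000 Ft
  Less exemption 117,000 Ft → base 906,000 Ft
  906,000 Ft × 25% = 226,500 Ft

Regular tax:
  311,000 Ft × 8% = 24,880 Ft
  236,000 Ft × 20% = 47,200 Ft
  115,000 Ft × 25% = 28,750 Ft
  → 100,830 Ft

Excess of shadow minimum tax over regular tax: 226,500 Ft − 100,830 Ft = 125,670 Ft.

125,670 Ft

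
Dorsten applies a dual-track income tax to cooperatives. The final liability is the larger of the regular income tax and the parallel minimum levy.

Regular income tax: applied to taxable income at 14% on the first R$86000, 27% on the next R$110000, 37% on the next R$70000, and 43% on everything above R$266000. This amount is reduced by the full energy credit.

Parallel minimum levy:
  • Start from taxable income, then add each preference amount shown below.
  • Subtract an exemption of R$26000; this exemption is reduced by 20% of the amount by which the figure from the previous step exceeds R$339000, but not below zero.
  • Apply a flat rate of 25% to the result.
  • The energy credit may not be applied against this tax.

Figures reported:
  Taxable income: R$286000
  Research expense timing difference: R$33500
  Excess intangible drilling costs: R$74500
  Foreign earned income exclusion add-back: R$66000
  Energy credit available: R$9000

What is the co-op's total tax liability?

Regular income tax:
  R$86000 × 14% = R$12040
  R$110000 × 27% = R$29700
  R$70000 × 37% = R$25900
  R$20000 × 43% = R$8600
  → R$76240
  Less energy credit R$9000 → R$67240

Parallel minimum levy:
  Adjusted income: R$286000 + R$33500 + R$74500 + R$66000 = R$460000
  Exemption: R$26000 − 20% × (R$460000 − R$339000) = R$26000 − R$24200 = R$1800
  Base: R$460000 − R$1800 = R$458200
  R$458200 × 25% = R$114550

R$114550 > R$67240, so the parallel minimum levy is the binding amount.

R$114550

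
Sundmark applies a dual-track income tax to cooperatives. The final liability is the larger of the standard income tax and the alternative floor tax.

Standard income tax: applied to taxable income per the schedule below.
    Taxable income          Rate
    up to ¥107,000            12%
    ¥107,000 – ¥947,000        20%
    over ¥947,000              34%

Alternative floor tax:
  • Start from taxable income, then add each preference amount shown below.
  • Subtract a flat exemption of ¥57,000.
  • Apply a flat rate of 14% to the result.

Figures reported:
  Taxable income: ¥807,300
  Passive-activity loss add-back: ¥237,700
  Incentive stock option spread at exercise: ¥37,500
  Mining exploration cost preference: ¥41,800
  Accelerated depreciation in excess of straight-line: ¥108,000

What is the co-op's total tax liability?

Standard income tax:
  ¥107,000 × 12% = ¥12,840
  ¥700,300 × 20% = ¥140,060
  → ¥152,900

Alternative floor tax:
  Adjusted income: ¥807,300 + ¥237,700 + ¥37,500 + ¥41,800 + ¥108,000 = ¥1,232,300
  Less exemption ¥57,000 → base ¥1,175,300
  ¥1,175,300 × 14% = ¥164,542

¥164,542 > ¥152,900, so the alternative floor tax is the binding amount.

¥164,542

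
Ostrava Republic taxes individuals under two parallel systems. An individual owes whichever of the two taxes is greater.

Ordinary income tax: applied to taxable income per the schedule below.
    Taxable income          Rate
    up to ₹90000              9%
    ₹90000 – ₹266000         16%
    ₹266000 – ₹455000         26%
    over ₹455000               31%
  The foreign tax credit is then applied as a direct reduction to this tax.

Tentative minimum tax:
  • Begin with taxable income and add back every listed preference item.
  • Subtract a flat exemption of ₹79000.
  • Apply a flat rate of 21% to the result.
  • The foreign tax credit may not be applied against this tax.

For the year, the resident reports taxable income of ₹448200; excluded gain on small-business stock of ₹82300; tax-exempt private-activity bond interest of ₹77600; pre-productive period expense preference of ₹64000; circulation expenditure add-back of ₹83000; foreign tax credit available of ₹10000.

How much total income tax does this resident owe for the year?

₹141981

Tentative minimum tax:
  Adjusted income: ₹448200 + ₹82300 + ₹77600 + ₹64000 + ₹83000 = ₹755100
  Less exemption ₹79000 → base ₹676100
  ₹676100 × 21% = ₹141981

Ordinary income tax:
  ₹90000 × 9% = ₹8100
  ₹176000 × 16% = ₹28160
  ₹182200 × 26% = ₹47372
  → ₹83632
  Less foreign tax credit ₹10000 → ₹73632

₹141981 > ₹73632, so the tentative minimum tax is the binding amount.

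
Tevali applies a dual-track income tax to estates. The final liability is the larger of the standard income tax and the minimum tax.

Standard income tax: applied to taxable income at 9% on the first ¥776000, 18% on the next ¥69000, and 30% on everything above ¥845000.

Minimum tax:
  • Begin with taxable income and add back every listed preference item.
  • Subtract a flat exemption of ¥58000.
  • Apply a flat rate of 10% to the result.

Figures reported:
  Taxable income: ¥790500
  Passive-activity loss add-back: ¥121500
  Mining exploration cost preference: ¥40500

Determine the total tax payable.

¥89450

Standard income tax:
  ¥776000 × 9% = ¥69840
  ¥14500 × 18% = ¥2610
  → ¥72450

Minimum tax:
  Adjusted income: ¥790500 + ¥121500 + ¥40500 = ¥952500
  Less exemption ¥58000 → base ¥894500
  ¥894500 × 10% = ¥89450

¥89450 > ¥72450, so the minimum tax is the binding amount.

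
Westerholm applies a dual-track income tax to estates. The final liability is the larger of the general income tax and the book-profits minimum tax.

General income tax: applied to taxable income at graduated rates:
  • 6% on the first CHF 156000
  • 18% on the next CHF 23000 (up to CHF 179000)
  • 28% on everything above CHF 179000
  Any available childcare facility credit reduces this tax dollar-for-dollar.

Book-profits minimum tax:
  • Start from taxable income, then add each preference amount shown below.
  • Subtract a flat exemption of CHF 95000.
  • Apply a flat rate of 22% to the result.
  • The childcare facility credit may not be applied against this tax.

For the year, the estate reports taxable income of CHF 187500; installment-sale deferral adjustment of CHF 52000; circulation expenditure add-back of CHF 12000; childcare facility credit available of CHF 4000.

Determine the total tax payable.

CHF 34430

Book-profits minimum tax:
  Adjusted income: CHF 187500 + CHF 52000 + CHF 12000 = CHF 251500
  Less exemption CHF 95000 → base CHF 156500
  CHF 156500 × 22% = CHF 34430

General income tax:
  CHF 156000 × 6% = CHF 9360
  CHF 23000 × 18% = CHF 4140
  CHF 8500 × 28% = CHF 2380
  → CHF 15880
  Less childcare facility credit CHF 4000 → CHF 11880

CHF 34430 > CHF 11880, so the book-profits minimum tax is the binding amount.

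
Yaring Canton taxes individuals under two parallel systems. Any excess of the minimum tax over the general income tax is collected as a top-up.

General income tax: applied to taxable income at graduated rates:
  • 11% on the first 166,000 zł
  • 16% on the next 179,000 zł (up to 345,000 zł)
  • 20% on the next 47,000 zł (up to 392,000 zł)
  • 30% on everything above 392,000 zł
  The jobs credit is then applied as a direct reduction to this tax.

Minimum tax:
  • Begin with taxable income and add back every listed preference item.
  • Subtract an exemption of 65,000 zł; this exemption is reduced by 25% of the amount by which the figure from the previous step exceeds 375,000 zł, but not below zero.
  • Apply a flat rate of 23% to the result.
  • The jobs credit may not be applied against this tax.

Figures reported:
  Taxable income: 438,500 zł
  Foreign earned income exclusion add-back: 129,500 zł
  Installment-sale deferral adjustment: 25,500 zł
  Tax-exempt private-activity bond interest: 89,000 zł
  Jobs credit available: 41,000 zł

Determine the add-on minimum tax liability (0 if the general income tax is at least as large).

127,725 zł

General income tax:
  166,000 zł × 11% = 18,260 zł
  179,000 zł × 16% = 28,640 zł
  47,000 zł × 20% = 9,400 zł
  46,500 zł × 30% = 13,950 zł
  → 70,250 zł
  Less jobs credit 41,000 zł → 29,250 zł

Minimum tax:
  Adjusted income: 438,500 zł + 129,500 zł + 25,500 zł + 89,000 zł = 682,500 zł
  Exemption: 25% × (682,500 zł − 375,000 zł) = 76,875 zł ≥ 65,000 zł, so the exemption is fully phased out
  Base: 682,500 zł − 0 zł = 682,500 zł
  682,500 zł × 23% = 156,975 zł

Excess of minimum tax over general income tax: 156,975 zł − 29,250 zł = 127,725 zł.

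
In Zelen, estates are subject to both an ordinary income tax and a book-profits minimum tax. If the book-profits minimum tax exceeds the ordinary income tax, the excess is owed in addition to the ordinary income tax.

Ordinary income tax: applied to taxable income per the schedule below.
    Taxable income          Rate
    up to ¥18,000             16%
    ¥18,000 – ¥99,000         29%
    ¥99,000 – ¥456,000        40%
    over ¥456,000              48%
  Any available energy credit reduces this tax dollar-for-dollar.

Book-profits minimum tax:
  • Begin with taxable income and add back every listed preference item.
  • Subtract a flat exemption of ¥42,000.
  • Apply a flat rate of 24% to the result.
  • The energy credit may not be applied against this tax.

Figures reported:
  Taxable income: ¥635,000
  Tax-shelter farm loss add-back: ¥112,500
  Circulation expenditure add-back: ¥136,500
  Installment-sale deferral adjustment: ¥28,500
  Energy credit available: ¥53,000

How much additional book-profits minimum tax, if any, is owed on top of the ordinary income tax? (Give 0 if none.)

Book-profits minimum tax:
  Adjusted income: ¥635,000 + ¥112,500 + ¥136,500 + ¥28,500 = ¥912,500
  Less exemption ¥42,000 → base ¥870,500
  ¥870,500 × 24% = ¥208,920

Ordinary income tax:
  ¥18,000 × 16% = ¥2,880
  ¥81,000 × 29% = ¥23,490
  ¥357,000 × 40% = ¥142,800
  ¥179,000 × 48% = ¥85,920
  → ¥255,090
  Less energy credit ¥53,000 → ¥202,090

Excess of book-profits minimum tax over ordinary income tax: ¥208,920 − ¥202,090 = ¥6,830.

¥6,830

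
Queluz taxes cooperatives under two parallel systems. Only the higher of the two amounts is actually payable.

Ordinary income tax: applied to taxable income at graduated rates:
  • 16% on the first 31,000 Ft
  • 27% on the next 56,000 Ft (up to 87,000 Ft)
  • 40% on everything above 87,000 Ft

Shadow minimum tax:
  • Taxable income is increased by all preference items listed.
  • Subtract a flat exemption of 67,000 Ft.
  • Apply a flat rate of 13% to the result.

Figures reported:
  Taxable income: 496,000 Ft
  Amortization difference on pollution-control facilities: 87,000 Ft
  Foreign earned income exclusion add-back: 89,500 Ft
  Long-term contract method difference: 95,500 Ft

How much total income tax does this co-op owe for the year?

Ordinary income tax:
  31,000 Ft × 16% = 4,960 Ft
  56,000 Ft × 27% = 15,120 Ft
  409,000 Ft × 40% = 163,600 Ft
  → 183,680 Ft

Shadow minimum tax:
  Adjusted income: 496,000 Ft + 87,000 Ft + 89,500 Ft + 95,500 Ft = 768,000 Ft
  Less exemption 67,000 Ft → base 701,000 Ft
  701,000 Ft × 13% = 91,130 Ft

183,680 Ft > 91,130 Ft, so the ordinary income tax governs.

183,680 Ft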